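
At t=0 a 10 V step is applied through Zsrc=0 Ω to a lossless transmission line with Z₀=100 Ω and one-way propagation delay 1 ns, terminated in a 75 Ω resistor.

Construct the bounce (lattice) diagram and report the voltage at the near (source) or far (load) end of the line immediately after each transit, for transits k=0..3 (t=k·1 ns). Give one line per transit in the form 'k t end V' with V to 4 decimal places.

0 0 source 10.0000
1 1 load 8.5714
2 2 source 10.0000
3 3 load 9.7959

Γ_L=-0.142857, Γ_S=-1.000000; launch V₁=10·100/100=10.000000
k=0 src: V=10.0000
k=1 load: inc=10.000000, refl=10.000000·-0.142857=-1.4286; V=0.000000+10.000000+-1.428571=8.5714
k=2 src: inc=-1.428571, refl=-1.428571·-1.000000=1.4286; V=10.000000+-1.428571+1.428571=10.0000
k=3 load: inc=1.428571, refl=1.428571·-0.142857=-0.2041; V=8.571429+1.428571+-0.204082=9.7959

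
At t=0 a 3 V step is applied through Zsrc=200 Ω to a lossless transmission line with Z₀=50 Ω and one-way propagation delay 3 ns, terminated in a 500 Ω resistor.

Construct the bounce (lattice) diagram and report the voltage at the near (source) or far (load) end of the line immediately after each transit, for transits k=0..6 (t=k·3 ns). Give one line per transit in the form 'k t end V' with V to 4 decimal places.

Γ_L=0.818182, Γ_S=0.600000; launch V₁=3·50/250=0.600000
k=0 src: V=0.6000
k=1 load: inc=0.600000, refl=0.600000·0.818182=0.4909; V=0.000000+0.600000+0.490909=1.0909
k=2 src: inc=0.490909, refl=0.490909·0.600000=0.2945; V=0.600000+0.490909+0.294545=1.3855
k=3 load: inc=0.294545, refl=0.294545·0.818182=0.2410; V=1.090909+0.294545+0.240992=1.6264
k=4 src: inc=0.240992, refl=0.240992·0.600000=0.1446; V=1.385455+0.240992+0.144595=1.7710
k=5 load: inc=0.144595, refl=0.144595·0.818182=0.1183; V=1.626446+0.144595+0.118305=1.8893
k=6 src: inc=0.118305, refl=0.118305·0.600000=0.0710; V=1.771041+0.118305+0.070983=1.9603

0 0 source 0.6000
1 3 load 1.0909
2 6 source 1.3855
3 9 load 1.6264
4 12 source 1.7710
5 15 load 1.8893
6 18 source 1.9603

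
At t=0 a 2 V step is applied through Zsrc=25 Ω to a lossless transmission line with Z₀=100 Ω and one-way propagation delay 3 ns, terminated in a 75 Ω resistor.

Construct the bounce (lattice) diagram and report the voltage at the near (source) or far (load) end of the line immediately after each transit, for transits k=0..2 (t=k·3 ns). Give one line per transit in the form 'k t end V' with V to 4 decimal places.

0 0 source 1.6000
1 3 load 1.3714
2 6 source 1.5086

Γ_L=-0.142857, Γ_S=-0.600000; launch V₁=2·100/125=1.600000
k=0 src: V=1.6000
k=1 load: inc=1.600000, refl=1.600000·-0.142857=-0.2286; V=0.000000+1.600000+-0.228571=1.3714
k=2 src: inc=-0.228571, refl=-0.228571·-0.600000=0.1371; V=1.600000+-0.228571+0.137143=1.5086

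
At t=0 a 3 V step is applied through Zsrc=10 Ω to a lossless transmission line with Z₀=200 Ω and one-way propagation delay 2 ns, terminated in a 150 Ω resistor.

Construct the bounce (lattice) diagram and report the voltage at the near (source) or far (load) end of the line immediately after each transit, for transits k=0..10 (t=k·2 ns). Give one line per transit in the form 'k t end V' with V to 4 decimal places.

0 0 source 2.8571
1 2 load 2.4490
2 4 source 2.8183
3 6 load 2.7655
4 8 source 2.8132
5 10 load 2.8064
6 12 source 2.8126
7 14 load 2.8117
8 16 source 2.8125
9 18 load 2.8124
10 20 source 2.8125

Γ_L=-0.142857, Γ_S=-0.904762; launch V₁=3·200/210=2.857143
k=0 src: V=2.8571
k=1 load: inc=2.857143, refl=2.857143·-0.142857=-0.4082; V=0.000000+2.857143+-0.408163=2.4490
k=2 src: inc=-0.408163, refl=-0.408163·-0.904762=0.3693; V=2.857143+-0.408163+0.369291=2.8183
k=3 load: inc=0.369291, refl=0.369291·-0.142857=-0.0528; V=2.448980+0.369291+-0.052756=2.7655
k=4 src: inc=-0.052756, refl=-0.052756·-0.904762=0.0477; V=2.818270+-0.052756+0.047731=2.8132
k=5 load: inc=0.047731, refl=0.047731·-0.142857=-0.0068; V=2.765514+0.047731+-0.006819=2.8064
k=6 src: inc=-0.006819, refl=-0.006819·-0.904762=0.0062; V=2.813246+-0.006819+0.006169=2.8126
k=7 load: inc=0.006169, refl=0.006169·-0.142857=-0.0009; V=2.806427+0.006169+-0.000881=2.8117
k=8 src: inc=-0.000881, refl=-0.000881·-0.904762=0.0008; V=2.812596+-0.000881+0.000797=2.8125
k=9 load: inc=0.000797, refl=0.000797·-0.142857=-0.0001; V=2.811715+0.000797+-0.000114=2.8124
k=10 src: inc=-0.000114, refl=-0.000114·-0.904762=0.0001; V=2.812512+-0.000114+0.000103=2.8125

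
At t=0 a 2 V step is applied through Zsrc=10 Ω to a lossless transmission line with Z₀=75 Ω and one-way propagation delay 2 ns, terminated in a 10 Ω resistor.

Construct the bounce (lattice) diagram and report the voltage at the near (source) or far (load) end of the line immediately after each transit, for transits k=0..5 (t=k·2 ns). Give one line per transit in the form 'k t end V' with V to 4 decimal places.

0 0 source 1.7647
1 2 load 0.4152
2 4 source 1.4472
3 6 load 0.6580
4 8 source 1.2615
5 10 load 0.8000

Γ_L=-0.764706, Γ_S=-0.764706; launch V₁=2·75/85=1.764706
k=0 src: V=1.7647
k=1 load: inc=1.764706, refl=1.764706·-0.764706=-1.3495; V=0.000000+1.764706+-1.349481=0.4152
k=2 src: inc=-1.349481, refl=-1.349481·-0.764706=1.0320; V=1.764706+-1.349481+1.031956=1.4472
k=3 load: inc=1.031956, refl=1.031956·-0.764706=-0.7891; V=0.415225+1.031956+-0.789143=0.6580
k=4 src: inc=-0.789143, refl=-0.789143·-0.764706=0.6035; V=1.447181+-0.789143+0.603462=1.2615
k=5 load: inc=0.603462, refl=0.603462·-0.764706=-0.4615; V=0.658038+0.603462+-0.461471=0.8000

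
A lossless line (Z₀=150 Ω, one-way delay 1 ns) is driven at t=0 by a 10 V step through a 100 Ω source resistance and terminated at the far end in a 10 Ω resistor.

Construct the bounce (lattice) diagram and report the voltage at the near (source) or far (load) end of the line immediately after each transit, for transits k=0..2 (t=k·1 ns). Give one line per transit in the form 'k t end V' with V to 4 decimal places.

Γ_L=-0.875000, Γ_S=-0.200000; launch V₁=10·150/250=6.000000
k=0 src: V=6.0000
k=1 load: inc=6.000000, refl=6.000000·-0.875000=-5.2500; V=0.000000+6.000000+-5.250000=0.7500
k=2 src: inc=-5.250000, refl=-5.250000·-0.200000=1.0500; V=6.000000+-5.250000+1.050000=1.8000

0 0 source 6.0000
1 1 load 0.7500
2 2 source 1.8000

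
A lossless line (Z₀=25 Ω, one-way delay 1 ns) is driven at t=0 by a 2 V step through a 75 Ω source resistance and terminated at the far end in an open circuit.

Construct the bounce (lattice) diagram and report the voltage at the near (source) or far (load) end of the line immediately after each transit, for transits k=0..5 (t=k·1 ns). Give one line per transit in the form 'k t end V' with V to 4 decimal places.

Γ_L=1.000000, Γ_S=0.500000; launch V₁=2·25/100=0.500000
k=0 src: V=0.5000
k=1 load: inc=0.500000, refl=0.500000·1.000000=0.5000; V=0.000000+0.500000+0.500000=1.0000
k=2 src: inc=0.500000, refl=0.500000·0.500000=0.2500; V=0.500000+0.500000+0.250000=1.2500
k=3 load: inc=0.250000, refl=0.250000·1.000000=0.2500; V=1.000000+0.250000+0.250000=1.5000
k=4 src: inc=0.250000, refl=0.250000·0.500000=0.1250; V=1.250000+0.250000+0.125000=1.6250
k=5 load: inc=0.125000, refl=0.125000·1.000000=0.1250; V=1.500000+0.125000+0.125000=1.7500

0 0 source 0.5000
1 1 load 1.0000
2 2 source 1.2500
3 3 load 1.5000
4 4 source 1.6250
5 5 load 1.7500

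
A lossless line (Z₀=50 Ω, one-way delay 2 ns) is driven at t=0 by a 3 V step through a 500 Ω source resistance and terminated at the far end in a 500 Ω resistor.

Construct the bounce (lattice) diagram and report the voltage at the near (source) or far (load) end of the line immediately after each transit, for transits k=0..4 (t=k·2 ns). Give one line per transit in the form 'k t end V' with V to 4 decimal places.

Γ_L=0.818182, Γ_S=0.818182; launch V₁=3·50/550=0.272727
k=0 src: V=0.2727
k=1 load: inc=0.272727, refl=0.272727·0.818182=0.2231; V=0.000000+0.272727+0.223140=0.4959
k=2 src: inc=0.223140, refl=0.223140·0.818182=0.1826; V=0.272727+0.223140+0.182569=0.6784
k=3 load: inc=0.182569, refl=0.182569·0.818182=0.1494; V=0.495868+0.182569+0.149375=0.8278
k=4 src: inc=0.149375, refl=0.149375·0.818182=0.1222; V=0.678437+0.149375+0.122216=0.9500

0 0 source 0.2727
1 2 load 0.4959
2 4 source 0.6784
3 6 load 0.8278
4 8 source 0.9500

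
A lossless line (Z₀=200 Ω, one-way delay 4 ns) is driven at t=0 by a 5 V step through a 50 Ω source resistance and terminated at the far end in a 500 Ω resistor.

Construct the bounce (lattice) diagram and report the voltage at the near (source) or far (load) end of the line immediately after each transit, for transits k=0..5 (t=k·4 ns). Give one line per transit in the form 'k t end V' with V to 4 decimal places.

0 0 source 4.0000
1 4 load 5.7143
2 8 source 4.6857
3 12 load 4.2449
4 16 source 4.5094
5 20 load 4.6227

Γ_L=0.428571, Γ_S=-0.600000; launch V₁=5·200/250=4.000000
k=0 src: V=4.0000
k=1 load: inc=4.000000, refl=4.000000·0.428571=1.7143; V=0.000000+4.000000+1.714286=5.7143
k=2 src: inc=1.714286, refl=1.714286·-0.600000=-1.0286; V=4.000000+1.714286+-1.028571=4.6857
k=3 load: inc=-1.028571, refl=-1.028571·0.428571=-0.4408; V=5.714286+-1.028571+-0.440816=4.2449
k=4 src: inc=-0.440816, refl=-0.440816·-0.600000=0.2645; V=4.685714+-0.440816+0.264490=4.5094
k=5 load: inc=0.264490, refl=0.264490·0.428571=0.1134; V=4.244898+0.264490+0.113353=4.6227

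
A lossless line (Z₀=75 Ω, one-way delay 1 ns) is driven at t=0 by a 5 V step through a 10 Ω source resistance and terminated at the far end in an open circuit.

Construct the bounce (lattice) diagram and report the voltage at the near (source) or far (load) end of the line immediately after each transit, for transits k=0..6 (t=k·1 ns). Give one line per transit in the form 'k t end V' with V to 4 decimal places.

Γ_L=1.000000, Γ_S=-0.764706; launch V₁=5·75/85=4.411765
k=0 src: V=4.4118
k=1 load: inc=4.411765, refl=4.411765·1.000000=4.4118; V=0.000000+4.411765+4.411765=8.8235
k=2 src: inc=4.411765, refl=4.411765·-0.764706=-3.3737; V=4.411765+4.411765+-3.373702=5.4498
k=3 load: inc=-3.373702, refl=-3.373702·1.000000=-3.3737; V=8.823529+-3.373702+-3.373702=2.0761
k=4 src: inc=-3.373702, refl=-3.373702·-0.764706=2.5799; V=5.449827+-3.373702+2.579890=4.6560
k=5 load: inc=2.579890, refl=2.579890·1.000000=2.5799; V=2.076125+2.579890+2.579890=7.2359
k=6 src: inc=2.579890, refl=2.579890·-0.764706=-1.9729; V=4.656015+2.579890+-1.972857=5.2630

0 0 source 4.4118
1 1 load 8.8235
2 2 source 5.4498
3 3 load 2.0761
4 4 source 4.6560
5 5 load 7.2359
6 6 source 5.2630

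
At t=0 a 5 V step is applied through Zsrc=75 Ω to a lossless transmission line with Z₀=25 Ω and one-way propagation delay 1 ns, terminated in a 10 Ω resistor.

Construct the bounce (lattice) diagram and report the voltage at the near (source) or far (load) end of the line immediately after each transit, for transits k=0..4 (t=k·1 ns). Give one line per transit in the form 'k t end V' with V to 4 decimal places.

0 0 source 1.2500
1 1 load 0.7143
2 2 source 0.4464
3 3 load 0.5612
4 4 source 0.6186

Γ_L=-0.428571, Γ_S=0.500000; launch V₁=5·25/100=1.250000
k=0 src: V=1.2500
k=1 load: inc=1.250000, refl=1.250000·-0.428571=-0.5357; V=0.000000+1.250000+-0.535714=0.7143
k=2 src: inc=-0.535714, refl=-0.535714·0.500000=-0.2679; V=1.250000+-0.535714+-0.267857=0.4464
k=3 load: inc=-0.267857, refl=-0.267857·-0.428571=0.1148; V=0.714286+-0.267857+0.114796=0.5612
k=4 src: inc=0.114796, refl=0.114796·0.500000=0.0574; V=0.446429+0.114796+0.057398=0.6186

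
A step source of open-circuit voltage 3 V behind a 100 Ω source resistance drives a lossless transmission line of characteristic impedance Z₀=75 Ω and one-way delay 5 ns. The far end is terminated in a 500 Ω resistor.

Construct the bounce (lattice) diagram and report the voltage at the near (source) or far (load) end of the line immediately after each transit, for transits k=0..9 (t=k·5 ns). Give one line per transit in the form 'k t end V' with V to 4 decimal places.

Γ_L=0.739130, Γ_S=0.142857; launch V₁=3·75/175=1.285714
k=0 src: V=1.2857
k=1 load: inc=1.285714, refl=1.285714·0.739130=0.9503; V=0.000000+1.285714+0.950311=2.2360
k=2 src: inc=0.950311, refl=0.950311·0.142857=0.1358; V=1.285714+0.950311+0.135759=2.3718
k=3 load: inc=0.135759, refl=0.135759·0.739130=0.1003; V=2.236025+0.135759+0.100343=2.4721
k=4 src: inc=0.100343, refl=0.100343·0.142857=0.0143; V=2.371783+0.100343+0.014335=2.4865
k=5 load: inc=0.014335, refl=0.014335·0.739130=0.0106; V=2.472127+0.014335+0.010595=2.4971
k=6 src: inc=0.010595, refl=0.010595·0.142857=0.0015; V=2.486462+0.010595+0.001514=2.4986
k=7 load: inc=0.001514, refl=0.001514·0.739130=0.0011; V=2.497057+0.001514+0.001119=2.4997
k=8 src: inc=0.001119, refl=0.001119·0.142857=0.0002; V=2.498570+0.001119+0.000160=2.4998
k=9 load: inc=0.000160, refl=0.000160·0.739130=0.0001; V=2.499689+0.000160+0.000118=2.5000

0 0 source 1.2857
1 5 load 2.2360
2 10 source 2.3718
3 15 load 2.4721
4 20 source 2.4865
5 25 load 2.4971
6 30 source 2.4986
7 35 load 2.4997
8 40 source 2.4998
9 45 load 2.5000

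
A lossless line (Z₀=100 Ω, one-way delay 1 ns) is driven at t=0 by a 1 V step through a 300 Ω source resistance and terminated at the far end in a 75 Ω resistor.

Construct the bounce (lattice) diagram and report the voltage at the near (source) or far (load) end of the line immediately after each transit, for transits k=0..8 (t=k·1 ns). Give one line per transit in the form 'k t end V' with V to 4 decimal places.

0 0 source 0.2500
1 1 load 0.2143
2 2 source 0.1964
3 3 load 0.1990
4 4 source 0.2003
5 5 load 0.2001
6 6 source 0.2000
7 7 load 0.2000
8 8 source 0.2000

Γ_L=-0.142857, Γ_S=0.500000; launch V₁=1·100/400=0.250000
k=0 src: V=0.2500
k=1 load: inc=0.250000, refl=0.250000·-0.142857=-0.0357; V=0.000000+0.250000+-0.035714=0.2143
k=2 src: inc=-0.035714, refl=-0.035714·0.500000=-0.0179; V=0.250000+-0.035714+-0.017857=0.1964
k=3 load: inc=-0.017857, refl=-0.017857·-0.142857=0.0026; V=0.214286+-0.017857+0.002551=0.1990
k=4 src: inc=0.002551, refl=0.002551·0.500000=0.0013; V=0.196429+0.002551+0.001276=0.2003
k=5 load: inc=0.001276, refl=0.001276·-0.142857=-0.0002; V=0.198980+0.001276+-0.000182=0.2001
k=6 src: inc=-0.000182, refl=-0.000182·0.500000=-0.0001; V=0.200255+-0.000182+-0.000091=0.2000
k=7 load: inc=-0.000091, refl=-0.000091·-0.142857=0.0000; V=0.200073+-0.000091+0.000013=0.2000
k=8 src: inc=0.000013, refl=0.000013·0.500000=0.0000; V=0.199982+0.000013+0.000007=0.2000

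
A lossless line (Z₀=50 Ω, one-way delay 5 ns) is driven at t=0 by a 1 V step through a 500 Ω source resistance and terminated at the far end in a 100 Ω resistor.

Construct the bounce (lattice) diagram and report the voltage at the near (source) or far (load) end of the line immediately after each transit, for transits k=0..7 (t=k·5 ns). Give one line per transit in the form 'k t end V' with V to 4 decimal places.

Γ_L=0.333333, Γ_S=0.818182; launch V₁=1·50/550=0.090909
k=0 src: V=0.0909
k=1 load: inc=0.090909, refl=0.090909·0.333333=0.0303; V=0.000000+0.090909+0.030303=0.1212
k=2 src: inc=0.030303, refl=0.030303·0.818182=0.0248; V=0.090909+0.030303+0.024793=0.1460
k=3 load: inc=0.024793, refl=0.024793·0.333333=0.0083; V=0.121212+0.024793+0.008264=0.1543
k=4 src: inc=0.008264, refl=0.008264·0.818182=0.0068; V=0.146006+0.008264+0.006762=0.1610
k=5 load: inc=0.006762, refl=0.006762·0.333333=0.0023; V=0.154270+0.006762+0.002254=0.1633
k=6 src: inc=0.002254, refl=0.002254·0.818182=0.0018; V=0.161032+0.002254+0.001844=0.1651
k=7 load: inc=0.001844, refl=0.001844·0.333333=0.0006; V=0.163286+0.001844+0.000615=0.1657

0 0 source 0.0909
1 5 load 0.1212
2 10 source 0.1460
3 15 load 0.1543
4 20 source 0.1610
5 25 load 0.1633
6 30 source 0.1651
7 35 load 0.1657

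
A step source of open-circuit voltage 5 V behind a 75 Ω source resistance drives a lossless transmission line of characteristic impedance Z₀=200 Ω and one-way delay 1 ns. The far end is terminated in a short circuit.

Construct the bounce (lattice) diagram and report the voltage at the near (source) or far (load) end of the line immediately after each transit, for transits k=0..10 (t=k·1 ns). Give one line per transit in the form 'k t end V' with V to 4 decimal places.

Γ_L=-1.000000, Γ_S=-0.454545; launch V₁=5·200/275=3.636364
k=0 src: V=3.6364
k=1 load: inc=3.636364, refl=3.636364·-1.000000=-3.6364; V=0.000000+3.636364+-3.636364=0.0000
k=2 src: inc=-3.636364, refl=-3.636364·-0.454545=1.6529; V=3.636364+-3.636364+1.652893=1.6529
k=3 load: inc=1.652893, refl=1.652893·-1.000000=-1.6529; V=0.000000+1.652893+-1.652893=0.0000
k=4 src: inc=-1.652893, refl=-1.652893·-0.454545=0.7513; V=1.652893+-1.652893+0.751315=0.7513
k=5 load: inc=0.751315, refl=0.751315·-1.000000=-0.7513; V=0.000000+0.751315+-0.751315=0.0000
k=6 src: inc=-0.751315, refl=-0.751315·-0.454545=0.3415; V=0.751315+-0.751315+0.341507=0.3415
k=7 load: inc=0.341507, refl=0.341507·-1.000000=-0.3415; V=0.000000+0.341507+-0.341507=0.0000
k=8 src: inc=-0.341507, refl=-0.341507·-0.454545=0.1552; V=0.341507+-0.341507+0.155230=0.1552
k=9 load: inc=0.155230, refl=0.155230·-1.000000=-0.1552; V=0.000000+0.155230+-0.155230=0.0000
k=10 src: inc=-0.155230, refl=-0.155230·-0.454545=0.0706; V=0.155230+-0.155230+0.070559=0.0706

0 0 source 3.6364
1 1 load 0.0000
2 2 source 1.6529
3 3 load 0.0000
4 4 source 0.7513
5 5 load 0.0000
6 6 source 0.3415
7 7 load 0.0000
8 8 source 0.1552
9 9 load 0.0000
10 10 source 0.0706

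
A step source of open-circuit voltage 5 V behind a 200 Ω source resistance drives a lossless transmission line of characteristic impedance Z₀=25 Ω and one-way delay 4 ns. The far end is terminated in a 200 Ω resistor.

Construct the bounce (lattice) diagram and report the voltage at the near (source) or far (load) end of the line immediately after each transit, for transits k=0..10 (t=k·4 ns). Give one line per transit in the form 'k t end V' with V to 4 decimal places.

Γ_L=0.777778, Γ_S=0.777778; launch V₁=5·25/225=0.555556
k=0 src: V=0.5556
k=1 load: inc=0.555556, refl=0.555556·0.777778=0.4321; V=0.000000+0.555556+0.432099=0.9877
k=2 src: inc=0.432099, refl=0.432099·0.777778=0.3361; V=0.555556+0.432099+0.336077=1.3237
k=3 load: inc=0.336077, refl=0.336077·0.777778=0.2614; V=0.987654+0.336077+0.261393=1.5851
k=4 src: inc=0.261393, refl=0.261393·0.777778=0.2033; V=1.323731+0.261393+0.203306=1.7884
k=5 load: inc=0.203306, refl=0.203306·0.777778=0.1581; V=1.585124+0.203306+0.158127=1.9466
k=6 src: inc=0.158127, refl=0.158127·0.777778=0.1230; V=1.788430+0.158127+0.122987=2.0695
k=7 load: inc=0.122987, refl=0.122987·0.777778=0.0957; V=1.946557+0.122987+0.095657=2.1652
k=8 src: inc=0.095657, refl=0.095657·0.777778=0.0744; V=2.069544+0.095657+0.074400=2.2396
k=9 load: inc=0.074400, refl=0.074400·0.777778=0.0579; V=2.165201+0.074400+0.057867=2.2975
k=10 src: inc=0.057867, refl=0.057867·0.777778=0.0450; V=2.239601+0.057867+0.045007=2.3425

0 0 source 0.5556
1 4 load 0.9877
2 8 source 1.3237
3 12 load 1.5851
4 16 source 1.7884
5 20 load 1.9466
6 24 source 2.0695
7 28 load 2.1652
8 32 source 2.2396
9 36 load 2.2975
10 40 source 2.3425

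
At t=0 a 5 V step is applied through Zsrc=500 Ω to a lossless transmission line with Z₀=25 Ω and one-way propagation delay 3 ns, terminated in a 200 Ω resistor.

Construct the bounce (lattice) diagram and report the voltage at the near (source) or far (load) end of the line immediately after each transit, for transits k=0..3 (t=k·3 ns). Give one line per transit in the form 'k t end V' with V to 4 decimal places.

0 0 source 0.2381
1 3 load 0.4233
2 6 source 0.5908
3 9 load 0.7211

Γ_L=0.777778, Γ_S=0.904762; launch V₁=5·25/525=0.238095
k=0 src: V=0.2381
k=1 load: inc=0.238095, refl=0.238095·0.777778=0.1852; V=0.000000+0.238095+0.185185=0.4233
k=2 src: inc=0.185185, refl=0.185185·0.904762=0.1675; V=0.238095+0.185185+0.167549=0.5908
k=3 load: inc=0.167549, refl=0.167549·0.777778=0.1303; V=0.423280+0.167549+0.130316=0.7211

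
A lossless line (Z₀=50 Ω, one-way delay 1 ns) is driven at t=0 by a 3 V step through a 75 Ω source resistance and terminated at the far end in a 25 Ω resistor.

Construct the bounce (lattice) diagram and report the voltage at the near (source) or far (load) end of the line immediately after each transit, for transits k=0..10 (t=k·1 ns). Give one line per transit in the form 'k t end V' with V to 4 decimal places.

0 0 source 1.2000
1 1 load 0.8000
2 2 source 0.7200
3 3 load 0.7467
4 4 source 0.7520
5 5 load 0.7502
6 6 source 0.7499
7 7 load 0.7500
8 8 source 0.7500
9 9 load 0.7500
10 10 source 0.7500

Γ_L=-0.333333, Γ_S=0.200000; launch V₁=3·50/125=1.200000
k=0 src: V=1.2000
k=1 load: inc=1.200000, refl=1.200000·-0.333333=-0.4000; V=0.000000+1.200000+-0.400000=0.8000
k=2 src: inc=-0.400000, refl=-0.400000·0.200000=-0.0800; V=1.200000+-0.400000+-0.080000=0.7200
k=3 load: inc=-0.080000, refl=-0.080000·-0.333333=0.0267; V=0.800000+-0.080000+0.026667=0.7467
k=4 src: inc=0.026667, refl=0.026667·0.200000=0.0053; V=0.720000+0.026667+0.005333=0.7520
k=5 load: inc=0.005333, refl=0.005333·-0.333333=-0.0018; V=0.746667+0.005333+-0.001778=0.7502
k=6 src: inc=-0.001778, refl=-0.001778·0.200000=-0.0004; V=0.752000+-0.001778+-0.000356=0.7499
k=7 load: inc=-0.000356, refl=-0.000356·-0.333333=0.0001; V=0.750222+-0.000356+0.000119=0.7500
k=8 src: inc=0.000119, refl=0.000119·0.200000=0.0000; V=0.749867+0.000119+0.000024=0.7500
k=9 load: inc=0.000024, refl=0.000024·-0.333333=-0.0000; V=0.749985+0.000024+-0.000008=0.7500
k=10 src: inc=-0.000008, refl=-0.000008·0.200000=-0.0000; V=0.750009+-0.000008+-0.000002=0.7500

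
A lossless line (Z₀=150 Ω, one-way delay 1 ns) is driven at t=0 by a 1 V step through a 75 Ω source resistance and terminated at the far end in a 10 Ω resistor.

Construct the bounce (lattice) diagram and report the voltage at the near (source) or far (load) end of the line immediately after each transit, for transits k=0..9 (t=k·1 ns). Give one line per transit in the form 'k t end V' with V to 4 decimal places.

0 0 source 0.6667
1 1 load 0.0833
2 2 source 0.2778
3 3 load 0.1076
4 4 source 0.1644
5 5 load 0.1147
6 6 source 0.1313
7 7 load 0.1168
8 8 source 0.1216
9 9 load 0.1174

Γ_L=-0.875000, Γ_S=-0.333333; launch V₁=1·150/225=0.666667
k=0 src: V=0.6667
k=1 load: inc=0.666667, refl=0.666667·-0.875000=-0.5833; V=0.000000+0.666667+-0.583333=0.0833
k=2 src: inc=-0.583333, refl=-0.583333·-0.333333=0.1944; V=0.666667+-0.583333+0.194444=0.2778
k=3 load: inc=0.194444, refl=0.194444·-0.875000=-0.1701; V=0.083333+0.194444+-0.170139=0.1076
k=4 src: inc=-0.170139, refl=-0.170139·-0.333333=0.0567; V=0.277778+-0.170139+0.056713=0.1644
k=5 load: inc=0.056713, refl=0.056713·-0.875000=-0.0496; V=0.107639+0.056713+-0.049624=0.1147
k=6 src: inc=-0.049624, refl=-0.049624·-0.333333=0.0165; V=0.164352+-0.049624+0.016541=0.1313
k=7 load: inc=0.016541, refl=0.016541·-0.875000=-0.0145; V=0.114728+0.016541+-0.014474=0.1168
k=8 src: inc=-0.014474, refl=-0.014474·-0.333333=0.0048; V=0.131269+-0.014474+0.004825=0.1216
k=9 load: inc=0.004825, refl=0.004825·-0.875000=-0.0042; V=0.116796+0.004825+-0.004221=0.1174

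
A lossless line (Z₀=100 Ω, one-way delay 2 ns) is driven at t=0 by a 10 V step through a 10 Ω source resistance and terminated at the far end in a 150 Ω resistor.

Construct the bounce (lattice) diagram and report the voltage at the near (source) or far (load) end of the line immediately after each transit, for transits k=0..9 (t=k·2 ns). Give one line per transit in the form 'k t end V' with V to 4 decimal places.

Γ_L=0.200000, Γ_S=-0.818182; launch V₁=10·100/110=9.090909
k=0 src: V=9.0909
k=1 load: inc=9.090909, refl=9.090909·0.200000=1.8182; V=0.000000+9.090909+1.818182=10.9091
k=2 src: inc=1.818182, refl=1.818182·-0.818182=-1.4876; V=9.090909+1.818182+-1.487603=9.4215
k=3 load: inc=-1.487603, refl=-1.487603·0.200000=-0.2975; V=10.909091+-1.487603+-0.297521=9.1240
k=4 src: inc=-0.297521, refl=-0.297521·-0.818182=0.2434; V=9.421488+-0.297521+0.243426=9.3674
k=5 load: inc=0.243426, refl=0.243426·0.200000=0.0487; V=9.123967+0.243426+0.048685=9.4161
k=6 src: inc=0.048685, refl=0.048685·-0.818182=-0.0398; V=9.367393+0.048685+-0.039833=9.3762
k=7 load: inc=-0.039833, refl=-0.039833·0.200000=-0.0080; V=9.416078+-0.039833+-0.007967=9.3683
k=8 src: inc=-0.007967, refl=-0.007967·-0.818182=0.0065; V=9.376245+-0.007967+0.006518=9.3748
k=9 load: inc=0.006518, refl=0.006518·0.200000=0.0013; V=9.368278+0.006518+0.001304=9.3761

0 0 source 9.0909
1 2 load 10.9091
2 4 source 9.4215
3 6 load 9.1240
4 8 source 9.3674
5 10 load 9.4161
6 12 source 9.3762
7 14 load 9.3683
8 16 source 9.3748
9 18 load 9.3761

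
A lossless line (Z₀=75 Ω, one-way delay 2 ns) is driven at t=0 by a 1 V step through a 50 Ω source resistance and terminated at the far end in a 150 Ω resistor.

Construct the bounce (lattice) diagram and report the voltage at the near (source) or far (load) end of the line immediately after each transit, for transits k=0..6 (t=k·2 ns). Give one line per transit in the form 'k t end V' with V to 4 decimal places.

0 0 source 0.6000
1 2 load 0.8000
2 4 source 0.7600
3 6 load 0.7467
4 8 source 0.7493
5 10 load 0.7502
6 12 source 0.7500

Γ_L=0.333333, Γ_S=-0.200000; launch V₁=1·75/125=0.600000
k=0 src: V=0.6000
k=1 load: inc=0.600000, refl=0.600000·0.333333=0.2000; V=0.000000+0.600000+0.200000=0.8000
k=2 src: inc=0.200000, refl=0.200000·-0.200000=-0.0400; V=0.600000+0.200000+-0.040000=0.7600
k=3 load: inc=-0.040000, refl=-0.040000·0.333333=-0.0133; V=0.800000+-0.040000+-0.013333=0.7467
k=4 src: inc=-0.013333, refl=-0.013333·-0.200000=0.0027; V=0.760000+-0.013333+0.002667=0.7493
k=5 load: inc=0.002667, refl=0.002667·0.333333=0.0009; V=0.746667+0.002667+0.000889=0.7502
k=6 src: inc=0.000889, refl=0.000889·-0.200000=-0.0002; V=0.749333+0.000889+-0.000178=0.7500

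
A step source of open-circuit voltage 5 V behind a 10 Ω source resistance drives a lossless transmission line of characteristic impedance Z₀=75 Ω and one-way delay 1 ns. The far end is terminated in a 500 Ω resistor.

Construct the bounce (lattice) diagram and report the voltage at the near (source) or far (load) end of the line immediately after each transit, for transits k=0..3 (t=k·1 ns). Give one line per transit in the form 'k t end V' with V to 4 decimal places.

Γ_L=0.739130, Γ_S=-0.764706; launch V₁=5·75/85=4.411765
k=0 src: V=4.4118
k=1 load: inc=4.411765, refl=4.411765·0.739130=3.2609; V=0.000000+4.411765+3.260870=7.6726
k=2 src: inc=3.260870, refl=3.260870·-0.764706=-2.4936; V=4.411765+3.260870+-2.493606=5.1790
k=3 load: inc=-2.493606, refl=-2.493606·0.739130=-1.8431; V=7.672634+-2.493606+-1.843100=3.3359

0 0 source 4.4118
1 1 load 7.6726
2 2 source 5.1790
3 3 load 3.3359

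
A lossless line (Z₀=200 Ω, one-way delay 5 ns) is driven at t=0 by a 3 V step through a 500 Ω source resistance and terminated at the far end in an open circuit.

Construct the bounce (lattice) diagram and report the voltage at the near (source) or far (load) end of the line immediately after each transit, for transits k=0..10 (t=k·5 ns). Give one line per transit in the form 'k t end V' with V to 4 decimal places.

Γ_L=1.000000, Γ_S=0.428571; launch V₁=3·200/700=0.857143
k=0 src: V=0.8571
k=1 load: inc=0.857143, refl=0.857143·1.000000=0.8571; V=0.000000+0.857143+0.857143=1.7143
k=2 src: inc=0.857143, refl=0.857143·0.428571=0.3673; V=0.857143+0.857143+0.367347=2.0816
k=3 load: inc=0.367347, refl=0.367347·1.000000=0.3673; V=1.714286+0.367347+0.367347=2.4490
k=4 src: inc=0.367347, refl=0.367347·0.428571=0.1574; V=2.081633+0.367347+0.157434=2.6064
k=5 load: inc=0.157434, refl=0.157434·1.000000=0.1574; V=2.448980+0.157434+0.157434=2.7638
k=6 src: inc=0.157434, refl=0.157434·0.428571=0.0675; V=2.606414+0.157434+0.067472=2.8313
k=7 load: inc=0.067472, refl=0.067472·1.000000=0.0675; V=2.763848+0.067472+0.067472=2.8988
k=8 src: inc=0.067472, refl=0.067472·0.428571=0.0289; V=2.831320+0.067472+0.028917=2.9277
k=9 load: inc=0.028917, refl=0.028917·1.000000=0.0289; V=2.898792+0.028917+0.028917=2.9566
k=10 src: inc=0.028917, refl=0.028917·0.428571=0.0124; V=2.927709+0.028917+0.012393=2.9690

0 0 source 0.8571
1 5 load 1.7143
2 10 source 2.0816
3 15 load 2.4490
4 20 source 2.6064
5 25 load 2.7638
6 30 source 2.8313
7 35 load 2.8988
8 40 source 2.9277
9 45 load 2.9566
10 50 source 2.9690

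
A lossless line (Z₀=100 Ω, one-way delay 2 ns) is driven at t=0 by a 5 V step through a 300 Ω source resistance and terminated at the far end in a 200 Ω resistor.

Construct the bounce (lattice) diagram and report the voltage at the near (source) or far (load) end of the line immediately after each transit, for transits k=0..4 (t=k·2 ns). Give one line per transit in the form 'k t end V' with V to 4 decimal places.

Γ_L=0.333333, Γ_S=0.500000; launch V₁=5·100/400=1.250000
k=0 src: V=1.2500
k=1 load: inc=1.250000, refl=1.250000·0.333333=0.4167; V=0.000000+1.250000+0.416667=1.6667
k=2 src: inc=0.416667, refl=0.416667·0.500000=0.2083; V=1.250000+0.416667+0.208333=1.8750
k=3 load: inc=0.208333, refl=0.208333·0.333333=0.0694; V=1.666667+0.208333+0.069444=1.9444
k=4 src: inc=0.069444, refl=0.069444·0.500000=0.0347; V=1.875000+0.069444+0.034722=1.9792

0 0 source 1.2500
1 2 load 1.6667
2 4 source 1.8750
3 6 load 1.9444
4 8 source 1.9792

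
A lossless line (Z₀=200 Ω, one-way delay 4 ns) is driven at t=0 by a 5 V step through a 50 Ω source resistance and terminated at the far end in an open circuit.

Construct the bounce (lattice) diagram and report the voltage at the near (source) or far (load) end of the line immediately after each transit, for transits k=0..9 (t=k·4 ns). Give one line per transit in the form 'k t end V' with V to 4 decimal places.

0 0 source 4.0000
1 4 load 8.0000
2 8 source 5.6000
3 12 load 3.2000
4 16 source 4.6400
5 20 load 6.0800
6 24 source 5.2160
7 28 load 4.3520
8 32 source 4.8704
9 36 load 5.3888

Γ_L=1.000000, Γ_S=-0.600000; launch V₁=5·200/250=4.000000
k=0 src: V=4.0000
k=1 load: inc=4.000000, refl=4.000000·1.000000=4.0000; V=0.000000+4.000000+4.000000=8.0000
k=2 src: inc=4.000000, refl=4.000000·-0.600000=-2.4000; V=4.000000+4.000000+-2.400000=5.6000
k=3 load: inc=-2.400000, refl=-2.400000·1.000000=-2.4000; V=8.000000+-2.400000+-2.400000=3.2000
k=4 src: inc=-2.400000, refl=-2.400000·-0.600000=1.4400; V=5.600000+-2.400000+1.440000=4.6400
k=5 load: inc=1.440000, refl=1.440000·1.000000=1.4400; V=3.200000+1.440000+1.440000=6.0800
k=6 src: inc=1.440000, refl=1.440000·-0.600000=-0.8640; V=4.640000+1.440000+-0.864000=5.2160
k=7 load: inc=-0.864000, refl=-0.864000·1.000000=-0.8640; V=6.080000+-0.864000+-0.864000=4.3520
k=8 src: inc=-0.864000, refl=-0.864000·-0.600000=0.5184; V=5.216000+-0.864000+0.518400=4.8704
k=9 load: inc=0.518400, refl=0.518400·1.000000=0.5184; V=4.352000+0.518400+0.518400=5.3888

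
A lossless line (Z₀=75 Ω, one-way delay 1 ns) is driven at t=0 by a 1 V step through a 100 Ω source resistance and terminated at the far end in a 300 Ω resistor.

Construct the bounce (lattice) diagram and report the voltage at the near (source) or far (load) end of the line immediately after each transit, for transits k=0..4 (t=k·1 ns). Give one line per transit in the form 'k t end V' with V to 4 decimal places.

Γ_L=0.600000, Γ_S=0.142857; launch V₁=1·75/175=0.428571
k=0 src: V=0.4286
k=1 load: inc=0.428571, refl=0.428571·0.600000=0.2571; V=0.000000+0.428571+0.257143=0.6857
k=2 src: inc=0.257143, refl=0.257143·0.142857=0.0367; V=0.428571+0.257143+0.036735=0.7224
k=3 load: inc=0.036735, refl=0.036735·0.600000=0.0220; V=0.685714+0.036735+0.022041=0.7445
k=4 src: inc=0.022041, refl=0.022041·0.142857=0.0031; V=0.722449+0.022041+0.003149=0.7476

0 0 source 0.4286
1 1 load 0.6857
2 2 source 0.7224
3 3 load 0.7445
4 4 source 0.7476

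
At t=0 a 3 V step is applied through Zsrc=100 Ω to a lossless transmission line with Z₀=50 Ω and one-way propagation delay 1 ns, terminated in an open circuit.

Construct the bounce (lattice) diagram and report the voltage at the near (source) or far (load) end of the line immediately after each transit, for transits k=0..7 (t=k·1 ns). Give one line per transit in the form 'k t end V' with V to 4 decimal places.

0 0 source 1.0000
1 1 load 2.0000
2 2 source 2.3333
3 3 load 2.6667
4 4 source 2.7778
5 5 load 2.8889
6 6 source 2.9259
7 7 load 2.9630

Γ_L=1.000000, Γ_S=0.333333; launch V₁=3·50/150=1.000000
k=0 src: V=1.0000
k=1 load: inc=1.000000, refl=1.000000·1.000000=1.0000; V=0.000000+1.000000+1.000000=2.0000
k=2 src: inc=1.000000, refl=1.000000·0.333333=0.3333; V=1.000000+1.000000+0.333333=2.3333
k=3 load: inc=0.333333, refl=0.333333·1.000000=0.3333; V=2.000000+0.333333+0.333333=2.6667
k=4 src: inc=0.333333, refl=0.333333·0.333333=0.1111; V=2.333333+0.333333+0.111111=2.7778
k=5 load: inc=0.111111, refl=0.111111·1.000000=0.1111; V=2.666667+0.111111+0.111111=2.8889
k=6 src: inc=0.111111, refl=0.111111·0.333333=0.0370; V=2.777778+0.111111+0.037037=2.9259
k=7 load: inc=0.037037, refl=0.037037·1.000000=0.0370; V=2.888889+0.037037+0.037037=2.9630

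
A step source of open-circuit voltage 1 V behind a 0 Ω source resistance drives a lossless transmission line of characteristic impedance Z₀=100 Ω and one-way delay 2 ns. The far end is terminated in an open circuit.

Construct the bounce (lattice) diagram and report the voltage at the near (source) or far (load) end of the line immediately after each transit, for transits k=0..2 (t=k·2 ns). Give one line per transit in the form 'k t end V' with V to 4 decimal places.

Γ_L=1.000000, Γ_S=-1.000000; launch V₁=1·100/100=1.000000
k=0 src: V=1.0000
k=1 load: inc=1.000000, refl=1.000000·1.000000=1.0000; V=0.000000+1.000000+1.000000=2.0000
k=2 src: inc=1.000000, refl=1.000000·-1.000000=-1.0000; V=1.000000+1.000000+-1.000000=1.0000

0 0 source 1.0000
1 2 load 2.0000
2 4 source 1.0000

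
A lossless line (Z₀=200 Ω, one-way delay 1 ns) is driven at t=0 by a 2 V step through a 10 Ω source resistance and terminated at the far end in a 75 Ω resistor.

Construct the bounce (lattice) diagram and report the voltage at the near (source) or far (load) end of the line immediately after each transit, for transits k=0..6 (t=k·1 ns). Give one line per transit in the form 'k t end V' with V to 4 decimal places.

Γ_L=-0.454545, Γ_S=-0.904762; launch V₁=2·200/210=1.904762
k=0 src: V=1.9048
k=1 load: inc=1.904762, refl=1.904762·-0.454545=-0.8658; V=0.000000+1.904762+-0.865801=1.0390
k=2 src: inc=-0.865801, refl=-0.865801·-0.904762=0.7833; V=1.904762+-0.865801+0.783344=1.8223
k=3 load: inc=0.783344, refl=0.783344·-0.454545=-0.3561; V=1.038961+0.783344+-0.356065=1.4662
k=4 src: inc=-0.356065, refl=-0.356065·-0.904762=0.3222; V=1.822305+-0.356065+0.322154=1.7884
k=5 load: inc=0.322154, refl=0.322154·-0.454545=-0.1464; V=1.466239+0.322154+-0.146434=1.6420
k=6 src: inc=-0.146434, refl=-0.146434·-0.904762=0.1325; V=1.788394+-0.146434+0.132488=1.7744

0 0 source 1.9048
1 1 load 1.0390
2 2 source 1.8223
3 3 load 1.4662
4 4 source 1.7884
5 5 load 1.6420
6 6 source 1.7744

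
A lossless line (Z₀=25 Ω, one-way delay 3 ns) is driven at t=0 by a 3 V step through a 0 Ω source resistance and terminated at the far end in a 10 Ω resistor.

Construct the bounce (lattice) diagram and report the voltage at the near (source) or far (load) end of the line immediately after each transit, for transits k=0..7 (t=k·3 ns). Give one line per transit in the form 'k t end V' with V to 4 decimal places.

0 0 source 3.0000
1 3 load 1.7143
2 6 source 3.0000
3 9 load 2.4490
4 12 source 3.0000
5 15 load 2.7638
6 18 source 3.0000
7 21 load 2.8988

Γ_L=-0.428571, Γ_S=-1.000000; launch V₁=3·25/25=3.000000
k=0 src: V=3.0000
k=1 load: inc=3.000000, refl=3.000000·-0.428571=-1.2857; V=0.000000+3.000000+-1.285714=1.7143
k=2 src: inc=-1.285714, refl=-1.285714·-1.000000=1.2857; V=3.000000+-1.285714+1.285714=3.0000
k=3 load: inc=1.285714, refl=1.285714·-0.428571=-0.5510; V=1.714286+1.285714+-0.551020=2.4490
k=4 src: inc=-0.551020, refl=-0.551020·-1.000000=0.5510; V=3.000000+-0.551020+0.551020=3.0000
k=5 load: inc=0.551020, refl=0.551020·-0.428571=-0.2362; V=2.448980+0.551020+-0.236152=2.7638
k=6 src: inc=-0.236152, refl=-0.236152·-1.000000=0.2362; V=3.000000+-0.236152+0.236152=3.0000
k=7 load: inc=0.236152, refl=0.236152·-0.428571=-0.1012; V=2.763848+0.236152+-0.101208=2.8988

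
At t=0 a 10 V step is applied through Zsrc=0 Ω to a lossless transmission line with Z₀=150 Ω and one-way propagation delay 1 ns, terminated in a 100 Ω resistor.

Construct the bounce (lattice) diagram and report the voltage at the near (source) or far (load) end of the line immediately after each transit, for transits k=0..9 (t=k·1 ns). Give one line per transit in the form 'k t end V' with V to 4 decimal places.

0 0 source 10.0000
1 1 load 8.0000
2 2 source 10.0000
3 3 load 9.6000
4 4 source 10.0000
5 5 load 9.9200
6 6 source 10.0000
7 7 load 9.9840
8 8 source 10.0000
9 9 load 9.9968

Γ_L=-0.200000, Γ_S=-1.000000; launch V₁=10·150/150=10.000000
k=0 src: V=10.0000
k=1 load: inc=10.000000, refl=10.000000·-0.200000=-2.0000; V=0.000000+10.000000+-2.000000=8.0000
k=2 src: inc=-2.000000, refl=-2.000000·-1.000000=2.0000; V=10.000000+-2.000000+2.000000=10.0000
k=3 load: inc=2.000000, refl=2.000000·-0.200000=-0.4000; V=8.000000+2.000000+-0.400000=9.6000
k=4 src: inc=-0.400000, refl=-0.400000·-1.000000=0.4000; V=10.000000+-0.400000+0.400000=10.0000
k=5 load: inc=0.400000, refl=0.400000·-0.200000=-0.0800; V=9.600000+0.400000+-0.080000=9.9200
k=6 src: inc=-0.080000, refl=-0.080000·-1.000000=0.0800; V=10.000000+-0.080000+0.080000=10.0000
k=7 load: inc=0.080000, refl=0.080000·-0.200000=-0.0160; V=9.920000+0.080000+-0.016000=9.9840
k=8 src: inc=-0.016000, refl=-0.016000·-1.000000=0.0160; V=10.000000+-0.016000+0.016000=10.0000
k=9 load: inc=0.016000, refl=0.016000·-0.200000=-0.0032; V=9.984000+0.016000+-0.003200=9.9968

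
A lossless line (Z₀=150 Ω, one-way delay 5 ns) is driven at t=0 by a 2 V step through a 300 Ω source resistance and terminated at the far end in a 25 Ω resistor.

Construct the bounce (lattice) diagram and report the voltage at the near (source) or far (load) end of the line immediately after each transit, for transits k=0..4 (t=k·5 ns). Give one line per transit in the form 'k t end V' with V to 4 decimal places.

0 0 source 0.6667
1 5 load 0.1905
2 10 source 0.0317
3 15 load 0.1451
4 20 source 0.1829

Γ_L=-0.714286, Γ_S=0.333333; launch V₁=2·150/450=0.666667
k=0 src: V=0.6667
k=1 load: inc=0.666667, refl=0.666667·-0.714286=-0.4762; V=0.000000+0.666667+-0.476190=0.1905
k=2 src: inc=-0.476190, refl=-0.476190·0.333333=-0.1587; V=0.666667+-0.476190+-0.158730=0.0317
k=3 load: inc=-0.158730, refl=-0.158730·-0.714286=0.1134; V=0.190476+-0.158730+0.113379=0.1451
k=4 src: inc=0.113379, refl=0.113379·0.333333=0.0378; V=0.031746+0.113379+0.037793=0.1829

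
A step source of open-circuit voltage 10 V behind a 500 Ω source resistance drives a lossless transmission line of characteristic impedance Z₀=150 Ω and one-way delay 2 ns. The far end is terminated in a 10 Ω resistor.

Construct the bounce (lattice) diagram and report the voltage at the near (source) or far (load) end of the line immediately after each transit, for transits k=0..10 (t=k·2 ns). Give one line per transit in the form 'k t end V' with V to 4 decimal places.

0 0 source 2.3077
1 2 load 0.2885
2 4 source -0.7988
3 6 load 0.1526
4 8 source 0.6648
5 10 load 0.2166
6 12 source -0.0248
7 14 load 0.1864
8 16 source 0.3001
9 18 load 0.2006
10 20 source 0.1471

Γ_L=-0.875000, Γ_S=0.538462; launch V₁=10·150/650=2.307692
k=0 src: V=2.3077
k=1 load: inc=2.307692, refl=2.307692·-0.875000=-2.0192; V=0.000000+2.307692+-2.019231=0.2885
k=2 src: inc=-2.019231, refl=-2.019231·0.538462=-1.0873; V=2.307692+-2.019231+-1.087278=-0.7988
k=3 load: inc=-1.087278, refl=-1.087278·-0.875000=0.9514; V=0.288462+-1.087278+0.951368=0.1526
k=4 src: inc=0.951368, refl=0.951368·0.538462=0.5123; V=-0.798817+0.951368+0.512275=0.6648
k=5 load: inc=0.512275, refl=0.512275·-0.875000=-0.4482; V=0.152552+0.512275+-0.448241=0.2166
k=6 src: inc=-0.448241, refl=-0.448241·0.538462=-0.2414; V=0.664827+-0.448241+-0.241360=-0.0248
k=7 load: inc=-0.241360, refl=-0.241360·-0.875000=0.2112; V=0.216586+-0.241360+0.211190=0.1864
k=8 src: inc=0.211190, refl=0.211190·0.538462=0.1137; V=-0.024774+0.211190+0.113718=0.3001
k=9 load: inc=0.113718, refl=0.113718·-0.875000=-0.0995; V=0.186416+0.113718+-0.099503=0.2006
k=10 src: inc=-0.099503, refl=-0.099503·0.538462=-0.0536; V=0.300134+-0.099503+-0.053579=0.1471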